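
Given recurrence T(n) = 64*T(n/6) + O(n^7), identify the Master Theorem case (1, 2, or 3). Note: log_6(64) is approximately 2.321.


Master Theorem parameters: a=64, b=6, c=7
log_b(a) = 2.321
Compare b^c with a: 6^7 = 279936 > 64, so c > log_b(a).
Comparing c=7 vs log_b(a)=2.321:
7 > 2.321 => Case 3
Result: T(n) = O(n^7)
Master Theorem case = 3


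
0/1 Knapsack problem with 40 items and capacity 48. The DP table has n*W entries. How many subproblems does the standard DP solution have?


The DP table is indexed by (item, capacity).
Rows: 40 items
Columns: 48 capacity values (1 to W)
Total subproblems = 40 * 48 = 1920


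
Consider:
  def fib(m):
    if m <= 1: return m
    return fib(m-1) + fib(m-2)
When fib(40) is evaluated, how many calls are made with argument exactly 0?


Let N(m) = number of times fib(m) is called while evaluating fib(40).
N(40) = 1 (the initial call).
N(39) = 1 (only fib(40) calls it).
For 1 <= m <= 38: fib(m) is called by fib(m+1) and fib(m+2), so
  N(m) = N(m+1) + N(m+2).
fib(0) is called only by fib(2), so N(0) = N(2).
Walk down from m=40:
  N(40)=1, N(39)=1, N(38)=2, N(37)=3, N(36)=5, N(35)=8, N(34)=13, N(33)=21, N(32)=34, N(31)=55, N(30)=89, N(29)=144, N(28)=233, N(27)=377, N(26)=610, N(25)=987, N(24)=1597, N(23)=2584, N(22)=4181, N(21)=6765, N(20)=10946, N(19)=17711, N(18)=28657, N(17)=46368, N(16)=75025, N(15)=121393, N(14)=196418, N(13)=317811, N(12)=514229, N(11)=832040, N(10)=1346269, N(9)=2178309, N(8)=3524578, N(7)=5702887, N(6)=9227465, N(5)=14930352, N(4)=24157817, N(3)=39088169, N(2)=63245986, N(1)=102334155, N(0)=N(2)=63245986
N(0) = 63245986


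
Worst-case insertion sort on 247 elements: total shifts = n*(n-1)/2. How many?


Sum of shifts = 1 + 2 + 3 + ... + 246
= 247 * 246 / 2
= 60762 / 2
= 30381


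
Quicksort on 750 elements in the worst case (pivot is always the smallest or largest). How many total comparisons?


In the worst case, each partition step picks the worst pivot:
  Partition 1: 749 comparisons (n-1 elements to compare)
  Partition 2: 748 comparisons
  Partition 3: 747 comparisons
  Partition 4: 746 comparisons
  Partition 5: 745 comparisons
  ...
  Last partition: 0 comparisons
Total = (n-1) + (n-2) + ... + 1 + 0 = n*(n-1)/2
= 750*749/2 = 280875


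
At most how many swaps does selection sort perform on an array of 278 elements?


Each of the 277 passes places one element in its final position.
Pass 1: swap minimum into position 0
Pass 2: swap minimum of remaining into position 1
...
Pass 277: last two elements, one swap
Maximum swaps = 278 - 1 = 277


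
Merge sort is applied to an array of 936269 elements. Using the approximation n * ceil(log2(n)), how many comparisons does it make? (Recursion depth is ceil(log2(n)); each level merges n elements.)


Merge sort divides the array into halves recursively.
Number of levels = ceil(log2(936269)) = 20
At each level, approximately n = 936269 comparisons are needed for merging.
Total comparisons ~ n * ceil(log2(n)) = 936269 * 20 = 18725380


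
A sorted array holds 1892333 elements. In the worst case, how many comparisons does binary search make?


Halving sequence: 1892333 -> 946166 -> 473083 -> 236541 -> 118270 -> 59135 -> 29567 -> 14783 -> 7391 -> 3695 -> 1847 -> 923 -> 461 -> 230 -> 115 -> 57 -> 28 -> 14 -> 7 -> 3 -> 1
Number of halvings = 20
Max comparisons = 20 + 1 = 21


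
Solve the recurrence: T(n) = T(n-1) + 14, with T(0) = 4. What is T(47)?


Unrolling the recurrence:
T(47) = T(46) + 14
       = T(45) + 14 + 14
       = T(44) + 14*3
       ...
       = T(0) + 14*47
       = 4 + 658 = 662


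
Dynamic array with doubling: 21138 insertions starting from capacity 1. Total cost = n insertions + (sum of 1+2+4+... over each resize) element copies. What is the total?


n = 21138
Insertion costs: 21138
Resizes copy 1, 2, 4, ... up to the largest power of 2 that is <= n-1 = 21137, i.e. 16384.
Copy costs = 1 + 2 + 4 + 8 + 16 + 32 + 64 + 128 + 256 + 512 + 1024 + 2048 + 4096 + 8192 + 16384 = 32767
Total = 21138 + 32767 = 53905


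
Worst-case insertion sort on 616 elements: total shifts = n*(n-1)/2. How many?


Sum of shifts = 1 + 2 + 3 + ... + 615
= 616 * 615 / 2
= 378840 / 2
= 189420


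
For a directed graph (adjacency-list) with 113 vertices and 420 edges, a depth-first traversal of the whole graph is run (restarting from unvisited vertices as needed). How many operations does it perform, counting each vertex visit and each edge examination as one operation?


A full DFS traversal visits each vertex once and examines each edge once.
V = 113
E = 420
Sum = 113 + 420 = 533


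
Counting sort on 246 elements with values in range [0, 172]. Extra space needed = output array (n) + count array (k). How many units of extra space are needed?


Output array size: 246 (to store sorted result)
Count array size: 173 (one slot per possible value, range 0 to 172)
Total extra space = 246 + 173 = 419


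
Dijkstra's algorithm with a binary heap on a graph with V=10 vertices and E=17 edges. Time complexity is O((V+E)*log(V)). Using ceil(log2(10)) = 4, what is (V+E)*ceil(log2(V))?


Dijkstra with a binary heap: each vertex is extracted once, each edge may relax once.
Each heap operation costs O(log V).
V + E = 10 + 17 = 27
ceil(log2(10)) = 4 (since 2^3 = 8 < 10 <= 16 = 2^4)
Total heap work = (V+E) * ceil(log2(V)) = 27 * 4 = 108


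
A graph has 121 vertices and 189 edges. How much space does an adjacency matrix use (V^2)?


Adjacency matrix: V x V grid of entries
Space = V^2 = 121^2 = 121 * 121 = 14641


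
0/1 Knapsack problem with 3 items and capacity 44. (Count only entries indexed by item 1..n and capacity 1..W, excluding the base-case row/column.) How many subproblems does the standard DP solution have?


The DP table is indexed by (item, capacity).
Rows: 3 items
Columns: 44 capacity values (1 to W)
Total subproblems = 3 * 44 = 132


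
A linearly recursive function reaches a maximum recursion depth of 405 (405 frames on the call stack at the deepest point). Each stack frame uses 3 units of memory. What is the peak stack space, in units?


Maximum recursion depth = 405 frames
Memory per frame = 3 units
Total stack space = depth * frame_size
= 405 * 3 = 1215


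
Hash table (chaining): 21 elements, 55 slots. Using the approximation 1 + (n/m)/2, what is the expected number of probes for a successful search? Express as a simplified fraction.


Computing expected probes:
alpha = 21/55
= 1 + alpha/2
= 1 + 21/(2*55)
= (2*55 + 21) / (2*55)
= 131/110


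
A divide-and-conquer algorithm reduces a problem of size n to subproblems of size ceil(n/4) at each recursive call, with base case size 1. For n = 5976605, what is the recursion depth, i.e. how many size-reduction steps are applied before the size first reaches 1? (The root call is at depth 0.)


Each step divides the size by 4 (rounding up); after k steps the size is ceil(n/4^k), which equals 1 exactly when 4^k >= n.
So the depth is the smallest k with 4^k >= 5976605, i.e. ceil(log_4(5976605)).
4^11 = 4194304 < 5976605 <= 16777216 = 4^12
Recursion depth = 12


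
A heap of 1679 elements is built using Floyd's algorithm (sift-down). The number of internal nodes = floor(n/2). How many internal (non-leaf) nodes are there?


Leaf nodes occupy roughly half the array.
Sift-down is called for each internal node, starting from the last one.
Internal nodes = floor(n/2) = floor(1679/2) = 839


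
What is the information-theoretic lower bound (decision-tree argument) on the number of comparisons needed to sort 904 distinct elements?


A binary decision tree of height h has at most 2^h leaves and needs at least n! of them, so h >= ceil(log2(n!)).
904! is far too large to multiply out, so use Stirling's series:
  ln(n!) ~ n ln n - n + (1/2) ln(2 pi n) + 1/(12n)  (error below 1/(360 n^3), negligible here)
  ln(904) = 6.8068294
  n ln n = 904 * 6.8068294 = 6153.3738
  (1/2) ln(2 pi * 904) = (1/2) ln(5679.9995) = 4.3224
  1/(12*904) = 0.0001
  ln(904!) ~ 6153.3738 - 904 + 4.3224 + 0.0001 = 5253.6963
Convert to base 2: log2(904!) = 5253.6963 / ln 2 = 5253.6963 / 0.69314718 = 7579.4816
ceil(7579.4816) = 7580


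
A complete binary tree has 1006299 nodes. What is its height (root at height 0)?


In a complete binary tree, level k holds nodes 2^k .. 2^(k+1)-1 (1-indexed).
Height = floor(log2(n)) = floor(log2(1006299)) = 19
Check: 2^19 = 524288 <= 1006299 < 1048576 = 2^20


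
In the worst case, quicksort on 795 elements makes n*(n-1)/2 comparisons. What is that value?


Sum of comparisons per partition:
794 + 793 + ... + 1 + 0
= 795 * (795 - 1) / 2
= 795 * 794 / 2
= 315615


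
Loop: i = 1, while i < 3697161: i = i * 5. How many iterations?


i multiplies by 5 each step:
i = 1 -> 5 -> 25 -> 125 -> 625 -> 3125 -> 15625 -> 78125 -> 390625 -> 1953125 -> 9765625 (stop)
Iterations = ceil(log_5(3697161)) = 10


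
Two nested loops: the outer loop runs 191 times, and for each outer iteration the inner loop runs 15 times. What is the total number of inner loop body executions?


Outer loop: 191 iterations
Inner loop: 15 iterations per outer iteration
Total = 191 * 15 = 2865


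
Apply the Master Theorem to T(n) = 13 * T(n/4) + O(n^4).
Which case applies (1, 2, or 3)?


The Master Theorem: T(n) = a*T(n/b) + O(n^c)
  a = 13, b = 4, c = 4
log_b(a) = log_4(13) ~ 1.85
Compare b^c with a: 4^4 = 256 > 13, so c > log_b(a).
Since c > log_b(a), Case 3 applies.
T(n) = O(n^4)
Master Theorem case = 3


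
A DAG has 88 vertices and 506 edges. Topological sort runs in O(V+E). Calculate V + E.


V = 88 (vertex processing)
E = 506 (edge processing)
V + E = 88 + 506 = 594


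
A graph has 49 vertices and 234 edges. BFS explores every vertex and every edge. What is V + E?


A full BFS traversal dequeues each vertex once and examines each edge once.
Vertex visits: 49
Edge visits: 234
V + E = 49 + 234 = 283


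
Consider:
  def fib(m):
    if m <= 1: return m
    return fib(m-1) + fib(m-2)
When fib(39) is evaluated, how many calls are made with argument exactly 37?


Let N(m) = number of times fib(m) is called while evaluating fib(39).
N(39) = 1 (the initial call).
N(38) = 1 (only fib(39) calls it).
For 1 <= m <= 37: fib(m) is called by fib(m+1) and fib(m+2), so
  N(m) = N(m+1) + N(m+2).
fib(0) is called only by fib(2), so N(0) = N(2).
Walk down from m=39:
  N(39)=1, N(38)=1, N(37)=2
N(37) = 2


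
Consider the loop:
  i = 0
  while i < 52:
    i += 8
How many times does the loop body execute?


Starting at i = 0, each iteration adds 8.
Iterations until i >= 52:
  Iteration 1: i = 0 -> i = 8
  Iteration 2: i = 8 -> i = 16
  Iteration 3: i = 16 -> i = 24
  Iteration 4: i = 24 -> i = 32
  Iteration 5: i = 32 -> i = 40
  Iteration 6: i = 40 -> i = 48
  Iteration 7: i = 48 -> i = 56
Total iterations = ceil(52/8) = 7


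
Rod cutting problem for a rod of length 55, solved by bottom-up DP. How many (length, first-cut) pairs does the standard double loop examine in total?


For each subproblem length i = 1..55, the inner loop considers i possible first cuts.
Total = 1 + 2 + ... + 55
= 55*(55+1)/2
= 55*56/2 = 1540


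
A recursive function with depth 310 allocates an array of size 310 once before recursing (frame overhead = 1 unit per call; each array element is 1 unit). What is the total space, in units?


Array allocation: 310 units (allocated once)
Stack frames: 310 deep * 1 per frame = 310 units
Total = 310 + 310 = 620


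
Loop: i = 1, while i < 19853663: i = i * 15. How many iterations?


i multiplies by 15 each step:
i = 1 -> 15 -> 225 -> 3375 -> 50625 -> 759375 -> 11390625 -> 170859375 (stop)
Iterations = ceil(log_15(19853663)) = 7


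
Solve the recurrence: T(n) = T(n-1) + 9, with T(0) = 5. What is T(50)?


Unrolling the recurrence:
T(50) = T(49) + 9
       = T(48) + 9 + 9
       = T(47) + 9*3
       ...
       = T(0) + 9*50
       = 5 + 450 = 455


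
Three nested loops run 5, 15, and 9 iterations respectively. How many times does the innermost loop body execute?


Loop 1 (outermost): 5 iterations
Loop 2 (middle): 15 iterations per outer
Loop 3 (innermost): 9 iterations per middle
Total = 5 * 15 * 9 = 675


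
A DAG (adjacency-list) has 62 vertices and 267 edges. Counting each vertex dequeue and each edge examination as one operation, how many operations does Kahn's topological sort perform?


V = 62 (vertex processing)
E = 267 (edge processing)
V + E = 62 + 267 = 329


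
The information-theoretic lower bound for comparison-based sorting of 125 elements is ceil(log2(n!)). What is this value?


A binary decision tree of height h has at most 2^h leaves and needs at least n! of them, so h >= ceil(log2(n!)).
125! is far too large to multiply out, so use Stirling's series:
  ln(n!) ~ n ln n - n + (1/2) ln(2 pi n) + 1/(12n)  (error below 1/(360 n^3), negligible here)
  ln(125) = 4.8283137
  n ln n = 125 * 4.8283137 = 603.5392
  (1/2) ln(2 pi * 125) = (1/2) ln(785.3982) = 3.3331
  1/(12*125) = 0.0007
  ln(125!) ~ 603.5392 - 125 + 3.3331 + 0.0007 = 481.8730
Convert to base 2: log2(125!) = 481.8730 / ln 2 = 481.8730 / 0.69314718 = 695.1958
ceil(695.1958) = 696


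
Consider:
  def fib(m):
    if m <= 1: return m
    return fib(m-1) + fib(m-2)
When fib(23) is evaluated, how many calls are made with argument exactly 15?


Let N(m) = number of times fib(m) is called while evaluating fib(23).
N(23) = 1 (the initial call).
N(22) = 1 (only fib(23) calls it).
For 1 <= m <= 21: fib(m) is called by fib(m+1) and fib(m+2), so
  N(m) = N(m+1) + N(m+2).
fib(0) is called only by fib(2), so N(0) = N(2).
Walk down from m=23:
  N(23)=1, N(22)=1, N(21)=2, N(20)=3, N(19)=5, N(18)=8, N(17)=13, N(16)=21, N(15)=34
N(15) = 34


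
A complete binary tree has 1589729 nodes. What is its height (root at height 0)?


In a complete binary tree, level k holds nodes 2^k .. 2^(k+1)-1 (1-indexed).
Height = floor(log2(n)) = floor(log2(1589729)) = 20
Check: 2^20 = 1048576 <= 1589729 < 2097152 = 2^21


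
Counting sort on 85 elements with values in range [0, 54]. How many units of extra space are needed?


Output array size: 85 (to store sorted result)
Count array size: 55 (one slot per possible value, range 0 to 54)
Total extra space = 85 + 55 = 140


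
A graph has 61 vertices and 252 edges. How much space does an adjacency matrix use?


Adjacency matrix: V x V grid of entries
Space = V^2 = 61^2 = 61 * 61 = 3721


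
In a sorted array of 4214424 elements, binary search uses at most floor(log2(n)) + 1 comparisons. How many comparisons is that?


Halving sequence: 4214424 -> 2107212 -> 1053606 -> 526803 -> 263401 -> 131700 -> 65850 -> 32925 -> 16462 -> 8231 -> 4115 -> 2057 -> 1028 -> 514 -> 257 -> 128 -> 64 -> 32 -> 16 -> 8 -> 4 -> 2 -> 1
Number of halvings = 22
Max comparisons = 22 + 1 = 23


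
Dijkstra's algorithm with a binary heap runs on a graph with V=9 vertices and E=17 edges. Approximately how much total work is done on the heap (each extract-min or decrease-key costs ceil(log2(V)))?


Dijkstra with a binary heap: each vertex is extracted once, each edge may relax once.
Each heap operation costs O(log V).
V + E = 9 + 17 = 26
ceil(log2(9)) = 4 (since 2^3 = 8 < 9 <= 16 = 2^4)
Total heap work = (V+E) * ceil(log2(V)) = 26 * 4 = 104


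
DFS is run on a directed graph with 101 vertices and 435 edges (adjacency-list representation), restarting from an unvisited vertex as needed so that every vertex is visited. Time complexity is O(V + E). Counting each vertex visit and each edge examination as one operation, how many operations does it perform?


A full DFS traversal processes each vertex exactly once (push/pop on stack).
Each directed edge is examined once.
V = 101, E = 435
V + E = 536


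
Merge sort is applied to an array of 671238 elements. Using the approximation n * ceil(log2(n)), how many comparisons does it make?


Merge sort divides the array into halves recursively.
Number of levels = ceil(log2(671238)) = 20
At each level, approximately n = 671238 comparisons are needed for merging.
Total comparisons ~ n * ceil(log2(n)) = 671238 * 20 = 13424760


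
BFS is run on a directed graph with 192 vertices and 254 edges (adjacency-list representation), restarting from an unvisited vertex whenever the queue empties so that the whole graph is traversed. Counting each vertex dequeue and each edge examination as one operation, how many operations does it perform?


A full BFS traversal dequeues each vertex exactly once and examines each directed edge exactly once.
V = 192 (vertex processing cost)
E = 254 (edge examination cost)
Total operations proportional to V + E = 192 + 254 = 446


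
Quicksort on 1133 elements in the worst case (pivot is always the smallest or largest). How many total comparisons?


In the worst case, each partition step picks the worst pivot:
  Partition 1: 1132 comparisons (n-1 elements to compare)
  Partition 2: 1131 comparisons
  Partition 3: 1130 comparisons
  Partition 4: 1129 comparisons
  Partition 5: 1128 comparisons
  ...
  Last partition: 0 comparisons
Total = (n-1) + (n-2) + ... + 1 + 0 = n*(n-1)/2
= 1133*1132/2 = 641278


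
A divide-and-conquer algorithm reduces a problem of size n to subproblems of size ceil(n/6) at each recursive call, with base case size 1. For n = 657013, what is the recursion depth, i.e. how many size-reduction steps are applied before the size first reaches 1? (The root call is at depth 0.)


Each step divides the size by 6 (rounding up); after k steps the size is ceil(n/6^k), which equals 1 exactly when 6^k >= n.
So the depth is the smallest k with 6^k >= 657013, i.e. ceil(log_6(657013)).
6^7 = 279936 < 657013 <= 1679616 = 6^8
Recursion depth = 8


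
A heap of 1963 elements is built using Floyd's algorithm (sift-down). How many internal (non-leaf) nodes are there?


Leaf nodes occupy roughly half the array.
Sift-down is called for each internal node, starting from the last one.
Internal nodes = floor(n/2) = floor(1963/2) = 981


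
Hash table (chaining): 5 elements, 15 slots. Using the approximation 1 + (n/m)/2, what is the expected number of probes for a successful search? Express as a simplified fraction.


Computing expected probes:
alpha = 5/15
= 1 + alpha/2
= 1 + 5/(2*15)
= (2*15 + 5) / (2*15)
= 35/30 = 7/6


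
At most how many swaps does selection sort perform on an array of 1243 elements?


Each of the 1242 passes places one element in its final position.
Pass 1: swap minimum into position 0
Pass 2: swap minimum of remaining into position 1
...
Pass 1242: last two elements, one swap
Maximum swaps = 1243 - 1 = 1242


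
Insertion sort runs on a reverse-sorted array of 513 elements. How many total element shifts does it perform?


Sum of shifts = 1 + 2 + 3 + ... + 512
= 513 * 512 / 2
= 262656 / 2
= 131328


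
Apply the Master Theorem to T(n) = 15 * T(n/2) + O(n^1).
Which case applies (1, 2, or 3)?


The Master Theorem: T(n) = a*T(n/b) + O(n^c)
  a = 15, b = 2, c = 1
log_b(a) = log_2(15) ~ 3.907
Compare b^c with a: 2^1 = 2 < 15, so c < log_b(a).
Since c < log_b(a), Case 1 applies.
T(n) = O(n^(log_2 15)) ~ O(n^3.907)
Master Theorem case = 1


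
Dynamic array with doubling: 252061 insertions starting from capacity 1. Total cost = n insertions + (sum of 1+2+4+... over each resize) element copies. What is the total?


n = 252061
Insertion costs: 252061
Resizes copy 1, 2, 4, ... up to the largest power of 2 that is <= n-1 = 252060, i.e. 131072.
Copy costs = 1 + 2 + 4 + 8 + 16 + 32 + 64 + 128 + 256 + 512 + 1024 + 2048 + 4096 + 8192 + 16384 + 32768 + 65536 + 131072 = 262143
Total = 252061 + 262143 = 514204


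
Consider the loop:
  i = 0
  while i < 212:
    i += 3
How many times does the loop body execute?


Starting at i = 0, each iteration adds 3.
Iterations until i >= 212:
  Iteration 1: i = 0 -> i = 3
  Iteration 2: i = 3 -> i = 6
  Iteration 3: i = 6 -> i = 9
  Iteration 4: i = 9 -> i = 12
  Iteration 5: i = 12 -> i = 15
  Iteration 6: i = 15 -> i = 18
  Iteration 7: i = 18 -> i = 21
  Iteration 8: i = 21 -> i = 24
  ... continuing ...
Total iterations = ceil(212/3) = 71


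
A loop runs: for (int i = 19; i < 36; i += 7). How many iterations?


Loop starts at i = 19, increments by 7, stops when i >= 36.
Number of iterations = ceil((36 - 19) / 7)
= ceil(17 / 7)
= 3


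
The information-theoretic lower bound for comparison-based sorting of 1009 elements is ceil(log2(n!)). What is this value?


A binary decision tree of height h has at most 2^h leaves and needs at least n! of them, so h >= ceil(log2(n!)).
1009! is far too large to multiply out, so use Stirling's series:
  ln(n!) ~ n ln n - n + (1/2) ln(2 pi n) + 1/(12n)  (error below 1/(360 n^3), negligible here)
  ln(1009) = 6.9167150
  n ln n = 1009 * 6.9167150 = 6978.9654
  (1/2) ln(2 pi * 1009) = (1/2) ln(6339.7340) = 4.3773
  1/(12*1009) = 0.0001
  ln(1009!) ~ 6978.9654 - 1009 + 4.3773 + 0.0001 = 5974.3428
Convert to base 2: log2(1009!) = 5974.3428 / ln 2 = 5974.3428 / 0.69314718 = 8619.1547
ceil(8619.1547) = 8620


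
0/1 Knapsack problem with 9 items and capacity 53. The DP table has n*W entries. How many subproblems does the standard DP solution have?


The DP table is indexed by (item, capacity).
Rows: 9 items
Columns: 53 capacity values (1 to W)
Total subproblems = 9 * 53 = 477


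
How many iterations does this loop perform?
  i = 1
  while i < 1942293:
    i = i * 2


The loop variable doubles each iteration:
i = 1 -> 2 -> 4 -> 8 -> 16 -> 32 -> 64 -> 128 -> 256 -> 512 -> 1024 -> 2048 -> 4096 -> 8192 -> 16384 -> 32768 -> 65536 -> 131072 -> 262144 -> 524288 -> 1048576 -> 2097152 (stop, 2097152 >= 1942293)
Number of doublings = ceil(log2(1942293)) = 21


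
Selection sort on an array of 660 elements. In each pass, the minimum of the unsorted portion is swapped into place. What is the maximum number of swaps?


Selection sort performs one swap per pass:
  Pass 1: find min in positions 0 to 659, swap with position 0
  Pass 2: find min in positions 1 to 659, swap with position 1
  Pass 3: find min in positions 2 to 659, swap with position 2
  Pass 4: find min in positions 3 to 659, swap with position 3
  Pass 5: find min in positions 4 to 659, swap with position 4
  ... (654 more passes)
Total passes (and swaps) = n - 1 = 660 - 1 = 659


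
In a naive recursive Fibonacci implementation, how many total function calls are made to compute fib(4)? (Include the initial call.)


Let C(m) = total calls to evaluate fib(m). Then C(0)=C(1)=1, and
C(m) = 1 + C(m-1) + C(m-2) for m >= 2.
Build the table (each entry = 1 + previous two):
  C(0) = 1
  C(1) = 1
  C(2) = 1 + 1 + 1 = 3
  C(3) = 1 + 3 + 1 = 5
  C(4) = 1 + 5 + 3 = 9
Total calls for fib(4) = 9


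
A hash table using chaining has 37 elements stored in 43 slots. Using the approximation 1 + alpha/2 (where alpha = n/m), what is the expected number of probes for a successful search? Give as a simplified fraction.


Load factor alpha = n/m = 37/43
Expected probes = 1 + alpha/2 = 1 + 37/(2*43)
= 1 + 37/86
= 86/86 + 37/86
= 123/86


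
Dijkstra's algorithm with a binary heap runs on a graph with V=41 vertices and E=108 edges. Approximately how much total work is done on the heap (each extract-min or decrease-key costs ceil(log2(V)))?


Dijkstra with a binary heap: each vertex is extracted once, each edge may relax once.
Each heap operation costs O(log V).
V + E = 41 + 108 = 149
ceil(log2(41)) = 6 (since 2^5 = 32 < 41 <= 64 = 2^6)
Total heap work = (V+E) * ceil(log2(V)) = 149 * 6 = 894


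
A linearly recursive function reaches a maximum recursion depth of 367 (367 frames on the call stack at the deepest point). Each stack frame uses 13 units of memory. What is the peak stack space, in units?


Maximum recursion depth = 367 frames
Memory per frame = 13 units
Total stack space = depth * frame_size
= 367 * 13 = 4771


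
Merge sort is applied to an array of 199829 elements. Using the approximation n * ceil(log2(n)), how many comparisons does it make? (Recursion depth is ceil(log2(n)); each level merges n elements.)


Merge sort divides the array into halves recursively.
Number of levels = ceil(log2(199829)) = 18
At each level, approximately n = 199829 comparisons are needed for merging.
Total comparisons ~ n * ceil(log2(n)) = 199829 * 18 = 3596922


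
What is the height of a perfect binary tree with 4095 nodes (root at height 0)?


A perfect binary tree with 4095 nodes:
  4095 = 2^12 - 1
  Levels: 0, 1, ..., 11
  Height = 11


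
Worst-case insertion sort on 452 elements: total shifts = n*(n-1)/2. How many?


Sum of shifts = 1 + 2 + 3 + ... + 451
= 452 * 451 / 2
= 203852 / 2
= 101926


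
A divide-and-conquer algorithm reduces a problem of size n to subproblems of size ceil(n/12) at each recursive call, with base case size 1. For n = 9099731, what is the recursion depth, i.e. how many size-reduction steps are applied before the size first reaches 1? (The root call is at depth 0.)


Each step divides the size by 12 (rounding up); after k steps the size is ceil(n/12^k), which equals 1 exactly when 12^k >= n.
So the depth is the smallest k with 12^k >= 9099731, i.e. ceil(log_12(9099731)).
12^6 = 2985984 < 9099731 <= 35831808 = 12^7
Recursion depth = 7


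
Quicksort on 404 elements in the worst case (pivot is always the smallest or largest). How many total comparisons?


In the worst case, each partition step picks the worst pivot:
  Partition 1: 403 comparisons (n-1 elements to compare)
  Partition 2: 402 comparisons
  Partition 3: 401 comparisons
  Partition 4: 400 comparisons
  Partition 5: 399 comparisons
  ...
  Last partition: 0 comparisons
Total = (n-1) + (n-2) + ... + 1 + 0 = n*(n-1)/2
= 404*403/2 = 81406


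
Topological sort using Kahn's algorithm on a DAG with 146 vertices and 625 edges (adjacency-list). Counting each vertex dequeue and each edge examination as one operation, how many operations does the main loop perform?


Kahn's algorithm:
  1. Compute in-degrees: O(V + E)
  2. Process queue: each vertex dequeued once (O(V))
     each edge examined once (O(E))
Total = V + E = 146 + 625 = 771


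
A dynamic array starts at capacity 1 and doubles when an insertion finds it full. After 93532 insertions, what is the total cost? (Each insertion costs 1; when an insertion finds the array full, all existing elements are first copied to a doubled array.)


Insertion cost: 93532 (one per element)
Resizes occur just before inserting elements 2, 3, 5, 9, ...
Elements copied at each resize: 1 + 2 + 4 + 8 + 16 + 32 + 64 + 128 + 256 + 512 + 1024 + 2048 + 4096 + 8192 + 16384 + 32768 + 65536
Sum of copies = 131071 (geometric series: 2^k - 1)
Total = 93532 + 131071 = 224603


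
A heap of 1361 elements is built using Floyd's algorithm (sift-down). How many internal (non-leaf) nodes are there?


Leaf nodes occupy roughly half the array.
Sift-down is called for each internal node, starting from the last one.
Internal nodes = floor(n/2) = floor(1361/2) = 680


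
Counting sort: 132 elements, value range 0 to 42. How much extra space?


n = 132 (output array)
k = 43 (count array for 43 distinct values)
Extra space = 132 + 43 = 175


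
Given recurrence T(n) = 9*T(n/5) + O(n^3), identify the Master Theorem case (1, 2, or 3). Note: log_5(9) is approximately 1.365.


Master Theorem parameters: a=9, b=5, c=3
log_b(a) = 1.365
Compare b^c with a: 5^3 = 125 > 9, so c > log_b(a).
Comparing c=3 vs log_b(a)=1.365:
3 > 1.365 => Case 3
Result: T(n) = O(n^3)
Master Theorem case = 3


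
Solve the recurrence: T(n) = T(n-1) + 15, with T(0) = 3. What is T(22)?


Unrolling the recurrence:
T(22) = T(21) + 15
       = T(20) + 15 + 15
       = T(19) + 15*3
       ...
       = T(0) + 15*22
       = 3 + 330 = 333


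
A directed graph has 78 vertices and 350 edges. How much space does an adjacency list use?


Adjacency list: one list head per vertex + one entry per edge
Vertex heads: 78
Edge entries: 350
Total = 78 + 350 = 428


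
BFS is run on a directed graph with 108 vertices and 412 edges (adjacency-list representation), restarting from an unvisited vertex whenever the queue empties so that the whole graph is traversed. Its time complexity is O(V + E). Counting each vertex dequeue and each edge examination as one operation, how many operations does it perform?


A full BFS traversal dequeues each vertex exactly once and examines each directed edge exactly once.
V = 108 (vertex processing cost)
E = 412 (edge examination cost)
Total operations proportional to V + E = 108 + 412 = 520


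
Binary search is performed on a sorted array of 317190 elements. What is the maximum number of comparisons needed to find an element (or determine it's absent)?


Binary search halves the search space each comparison:
  Step 1: search space = 317190 -> 158595
  Step 2: search space = 158595 -> 79297
  Step 3: search space = 79297 -> 39648
  Step 4: search space = 39648 -> 19824
  Step 5: search space = 19824 -> 9912
  Step 6: search space = 9912 -> 4956
  Step 7: search space = 4956 -> 2478
  Step 8: search space = 2478 -> 1239
  Step 9: search space = 1239 -> 619
  Step 10: search space = 619 -> 309
  Step 11: search space = 309 -> 154
  Step 12: search space = 154 -> 77
  Step 13: search space = 77 -> 38
  Step 14: search space = 38 -> 19
  Step 15: search space = 19 -> 9
  Step 16: search space = 9 -> 4
  Step 17: search space = 4 -> 2
  Step 18: search space = 2 -> 1
  Step 19: search space = 1 (final check)
Maximum comparisons = floor(log2(317190)) + 1 = 18 + 1 = 19


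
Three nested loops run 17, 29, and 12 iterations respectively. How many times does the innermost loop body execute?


Loop 1 (outermost): 17 iterations
Loop 2 (middle): 29 iterations per outer
Loop 3 (innermost): 12 iterations per middle
Total = 17 * 29 * 12 = 5916


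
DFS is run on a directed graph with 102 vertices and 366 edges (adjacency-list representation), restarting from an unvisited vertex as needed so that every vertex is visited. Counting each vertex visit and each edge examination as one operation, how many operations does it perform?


A full DFS traversal processes each vertex exactly once (push/pop on stack).
Each directed edge is examined once.
V = 102, E = 366
V + E = 468


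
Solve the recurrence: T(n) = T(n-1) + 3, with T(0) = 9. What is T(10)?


Unrolling the recurrence:
T(10) = T(9) + 3
       = T(8) + 3 + 3
       = T(7) + 3*3
       ...
       = T(0) + 3*10
       = 9 + 30 = 39


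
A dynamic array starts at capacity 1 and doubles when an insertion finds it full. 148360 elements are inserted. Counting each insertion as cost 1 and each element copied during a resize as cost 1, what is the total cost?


n = 148360
Insertion costs: 148360
Resizes copy 1, 2, 4, ... up to the largest power of 2 that is <= n-1 = 148359, i.e. 131072.
Copy costs = 1 + 2 + 4 + 8 + 16 + 32 + 64 + 128 + 256 + 512 + 1024 + 2048 + 4096 + 8192 + 16384 + 32768 + 65536 + 131072 = 262143
Total = 148360 + 262143 = 410503


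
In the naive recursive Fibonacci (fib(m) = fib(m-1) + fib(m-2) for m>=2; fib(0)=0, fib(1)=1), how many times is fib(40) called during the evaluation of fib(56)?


Let N(m) = number of times fib(m) is called while evaluating fib(56).
N(56) = 1 (the initial call).
N(55) = 1 (only fib(56) calls it).
For 1 <= m <= 54: fib(m) is called by fib(m+1) and fib(m+2), so
  N(m) = N(m+1) + N(m+2).
fib(0) is called only by fib(2), so N(0) = N(2).
Walk down from m=56:
  N(56)=1, N(55)=1, N(54)=2, N(53)=3, N(52)=5, N(51)=8, N(50)=13, N(49)=21, N(48)=34, N(47)=55, N(46)=89, N(45)=144, N(44)=233, N(43)=377, N(42)=610, N(41)=987, N(40)=1597
N(40) = 1597


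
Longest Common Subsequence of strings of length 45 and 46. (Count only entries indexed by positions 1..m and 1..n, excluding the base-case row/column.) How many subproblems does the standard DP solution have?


DP table indexed by positions in both strings.
First string: 45 positions
Second string: 46 positions
Total = 45 * 46 = 2070


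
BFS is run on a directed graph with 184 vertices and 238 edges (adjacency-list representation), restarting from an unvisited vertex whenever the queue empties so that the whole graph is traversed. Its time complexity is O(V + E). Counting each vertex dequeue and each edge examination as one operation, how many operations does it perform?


A full BFS traversal dequeues each vertex exactly once and examines each directed edge exactly once.
V = 184 (vertex processing cost)
E = 238 (edge examination cost)
Total operations proportional to V + E = 184 + 238 = 422


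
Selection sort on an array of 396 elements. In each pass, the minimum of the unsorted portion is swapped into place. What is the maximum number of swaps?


Selection sort performs one swap per pass:
  Pass 1: find min in positions 0 to 395, swap with position 0
  Pass 2: find min in positions 1 to 395, swap with position 1
  Pass 3: find min in positions 2 to 395, swap with position 2
  Pass 4: find min in positions 3 to 395, swap with position 3
  Pass 5: find min in positions 4 to 395, swap with position 4
  ... (390 more passes)
Total passes (and swaps) = n - 1 = 396 - 1 = 395


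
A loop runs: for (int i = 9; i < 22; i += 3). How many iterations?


Loop starts at i = 9, increments by 3, stops when i >= 22.
Number of iterations = ceil((22 - 9) / 3)
= ceil(13 / 3)
= 5


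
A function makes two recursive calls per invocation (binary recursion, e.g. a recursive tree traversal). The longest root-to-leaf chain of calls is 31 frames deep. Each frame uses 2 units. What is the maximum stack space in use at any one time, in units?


Binary recursion: the two calls run one after the other, so only one root-to-leaf chain of frames is on the stack at a time.
Maximum depth (longest chain) = 31 frames
Each frame = 2 units
Max stack space = 31 * 2 = 62


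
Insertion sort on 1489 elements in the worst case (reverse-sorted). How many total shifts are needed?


In the worst case (reverse-sorted), each element shifts past all previous:
  Element 1: 1 shifts
  Element 2: 2 shifts
  Element 3: 3 shifts
  Element 4: 4 shifts
  Element 5: 5 shifts
  ...
  Element 1488: 1488 shifts
Total = 1 + 2 + ... + 1488
= 1489*(1489-1)/2 = 1107816


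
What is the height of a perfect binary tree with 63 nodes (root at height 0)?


A perfect binary tree with 63 nodes:
  63 = 2^6 - 1
  Levels: 0, 1, ..., 5
  Height = 5


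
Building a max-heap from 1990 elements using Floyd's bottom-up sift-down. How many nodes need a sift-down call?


In a heap of 1990 elements (0-indexed array):
  Last element index: 1989
  Parent of last element: floor((1989 - 1) / 2) = 994
  Internal nodes: indices 0 to 994
  Count = floor(1990/2) = 995


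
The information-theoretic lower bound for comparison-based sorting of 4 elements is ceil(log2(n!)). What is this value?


A binary decision tree of height h has at most 2^h leaves and needs at least n! of them, so h >= ceil(log2(n!)).
Compute 4! as a running product:
  x2 = 2, x3 = 6, x4 = 24
4! = 24
Bracket between powers of 2:
  2^4 = 16 < 24 <= 32 = 2^5
So ceil(log2(4!)) = 5


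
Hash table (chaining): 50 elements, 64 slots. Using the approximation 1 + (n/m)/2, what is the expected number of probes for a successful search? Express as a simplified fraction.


Computing expected probes:
alpha = 50/64
= 1 + alpha/2
= 1 + 50/(2*64)
= (2*64 + 50) / (2*64)
= 178/128 = 89/64


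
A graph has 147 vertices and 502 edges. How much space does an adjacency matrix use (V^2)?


Adjacency matrix: V x V grid of entries
Space = V^2 = 147^2 = 147 * 147 = 21609


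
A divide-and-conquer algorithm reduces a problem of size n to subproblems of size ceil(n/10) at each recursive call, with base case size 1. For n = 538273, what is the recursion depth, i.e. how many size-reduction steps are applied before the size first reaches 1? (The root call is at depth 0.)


Each step divides the size by 10 (rounding up); after k steps the size is ceil(n/10^k), which equals 1 exactly when 10^k >= n.
So the depth is the smallest k with 10^k >= 538273, i.e. ceil(log_10(538273)).
10^5 = 100000 < 538273 <= 1000000 = 10^6
Recursion depth = 6


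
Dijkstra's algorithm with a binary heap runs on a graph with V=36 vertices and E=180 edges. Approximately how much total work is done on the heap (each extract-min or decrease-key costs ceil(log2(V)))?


Dijkstra with a binary heap: each vertex is extracted once, each edge may relax once.
Each heap operation costs O(log V).
V + E = 36 + 180 = 216
ceil(log2(36)) = 6 (since 2^5 = 32 < 36 <= 64 = 2^6)
Total heap work = (V+E) * ceil(log2(V)) = 216 * 6 = 1296


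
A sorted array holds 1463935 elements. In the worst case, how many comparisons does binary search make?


Halving sequence: 1463935 -> 731967 -> 365983 -> 182991 -> 91495 -> 45747 -> 22873 -> 11436 -> 5718 -> 2859 -> 1429 -> 714 -> 357 -> 178 -> 89 -> 44 -> 22 -> 11 -> 5 -> 2 -> 1
Number of halvings = 20
Max comparisons = 20 + 1 = 21


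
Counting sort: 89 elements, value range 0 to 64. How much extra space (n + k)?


n = 89 (output array)
k = 65 (count array for 65 distinct values)
Extra space = 89 + 65 = 154


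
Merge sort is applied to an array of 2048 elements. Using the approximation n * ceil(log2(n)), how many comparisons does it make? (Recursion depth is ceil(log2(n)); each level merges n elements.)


Merge sort divides the array into halves recursively.
Number of levels = ceil(log2(2048)) = 11
At each level, approximately n = 2048 comparisons are needed for merging.
Total comparisons ~ n * ceil(log2(n)) = 2048 * 11 = 22528


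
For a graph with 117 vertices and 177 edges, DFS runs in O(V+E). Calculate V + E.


A full DFS traversal visits each vertex once and examines each edge once.
V = 117
E = 177
Sum = 117 + 177 = 294


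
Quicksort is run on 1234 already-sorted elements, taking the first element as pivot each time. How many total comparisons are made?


Sum of comparisons per partition:
1233 + 1232 + ... + 1 + 0
= 1234 * (1234 - 1) / 2
= 1234 * 1233 / 2
= 760761


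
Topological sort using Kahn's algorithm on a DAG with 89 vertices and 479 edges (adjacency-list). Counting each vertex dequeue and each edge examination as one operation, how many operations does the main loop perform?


Kahn's algorithm:
  1. Compute in-degrees: O(V + E)
  2. Process queue: each vertex dequeued once (O(V))
     each edge examined once (O(E))
Total = V + E = 89 + 479 = 568


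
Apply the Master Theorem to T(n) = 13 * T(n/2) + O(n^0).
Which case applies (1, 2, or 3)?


The Master Theorem: T(n) = a*T(n/b) + O(n^c)
  a = 13, b = 2, c = 0
log_b(a) = log_2(13) ~ 3.7
Compare b^c with a: 2^0 = 1 < 13, so c < log_b(a).
Since c < log_b(a), Case 1 applies.
T(n) = O(n^(log_2 13)) ~ O(n^3.7)
Master Theorem case = 1


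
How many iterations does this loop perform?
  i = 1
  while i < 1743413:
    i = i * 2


The loop variable doubles each iteration:
i = 1 -> 2 -> 4 -> 8 -> 16 -> 32 -> 64 -> 128 -> 256 -> 512 -> 1024 -> 2048 -> 4096 -> 8192 -> 16384 -> 32768 -> 65536 -> 131072 -> 262144 -> 524288 -> 1048576 -> 2097152 (stop, 2097152 >= 1743413)
Number of doublings = ceil(log2(1743413)) = 21


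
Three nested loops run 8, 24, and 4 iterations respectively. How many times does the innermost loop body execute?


Loop 1 (outermost): 8 iterations
Loop 2 (middle): 24 iterations per outer
Loop 3 (innermost): 4 iterations per middle
Total = 8 * 24 * 4 = 768


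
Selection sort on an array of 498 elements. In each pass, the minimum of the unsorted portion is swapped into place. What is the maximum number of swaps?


Selection sort performs one swap per pass:
  Pass 1: find min in positions 0 to 497, swap with position 0
  Pass 2: find min in positions 1 to 497, swap with position 1
  Pass 3: find min in positions 2 to 497, swap with position 2
  Pass 4: find min in positions 3 to 497, swap with position 3
  Pass 5: find min in positions 4 to 497, swap with position 4
  ... (492 more passes)
Total passes (and swaps) = n - 1 = 498 - 1 = 497
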